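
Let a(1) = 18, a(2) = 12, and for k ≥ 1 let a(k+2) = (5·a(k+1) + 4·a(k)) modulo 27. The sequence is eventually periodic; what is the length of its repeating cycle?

24

We have a(1) = 18, a(2) = 12, a(3) = 24, a(4) = 6, a(5) = 18, a(6) = 6, a(7) = 21, a(8) = 21, a(9) = 0, a(10) = 3, a(11) = 15, a(12) = 6, a(13) = 9, a(14) = 15, a(15) = 3, a(16) = 21, a(17) = 9, a(18) = 21, a(19) = 6, a(20) = 6, a(21) = 0, a(22) = 24, a(23) = 12, a(24) = 21, a(25) = 18, a(26) = 12.
Since (a(25), a(26)) = (a(1), a(2)) = (18, 12) (two consecutive terms determine the rest), the sequence is periodic with period 24.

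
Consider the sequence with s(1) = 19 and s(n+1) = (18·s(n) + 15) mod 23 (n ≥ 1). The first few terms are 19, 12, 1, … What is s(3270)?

Listing terms: s(1) = 19; s(2) = 12; s(3) = 1; s(4) = 10; s(5) = 11; s(6) = 6; s(7) = 8; s(8) = 21; s(9) = 2; s(10) = 5; s(11) = 13; s(12) = 19.
Since s(12) = s(1) = 19, the sequence is periodic with period 11.
(3270 - 1) mod 11 = 2, so s(3270) = s(3) = 1.

1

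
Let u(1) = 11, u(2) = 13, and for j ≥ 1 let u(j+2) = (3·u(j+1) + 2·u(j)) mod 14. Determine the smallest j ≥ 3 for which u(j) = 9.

10

We have u(1) = 11; u(2) = 13; u(3) = 5; u(4) = 13; u(5) = 7; u(6) = 5; u(7) = 1; u(8) = 13; u(9) = 13; u(10) = 9; u(11) = 11; u(12) = 9; u(13) = 7; u(14) = 11; u(15) = 5; u(16) = 9; u(17) = 9; u(18) = 3; u(19) = 13; u(20) = 3; u(21) = 7; u(22) = 13; u(23) = 11; u(24) = 3; u(25) = 3; u(26) = 1; u(27) = 9; u(28) = 1; u(29) = 7; u(30) = 9; u(31) = 13; u(32) = 1; u(33) = 1; u(34) = 5; u(35) = 3; u(36) = 5; u(37) = 7; u(38) = 3; u(39) = 9; u(40) = 5; u(41) = 5; u(42) = 11; u(43) = 1; u(44) = 11; u(45) = 7; u(46) = 1; u(47) = 3; u(48) = 11; u(49) = 11; u(50) = 13.
The sequence repeats with period 48.
The value 9 first appears (with j ≥ 3) at u(10).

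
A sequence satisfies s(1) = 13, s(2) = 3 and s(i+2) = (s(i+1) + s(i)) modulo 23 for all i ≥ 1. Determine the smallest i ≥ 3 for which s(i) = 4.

We have s(1) = 13; s(2) = 3; s(3) = 16; s(4) = 19; s(5) = 12; s(6) = 8; s(7) = 20; s(8) = 5; s(9) = 2; s(10) = 7; s(11) = 9; s(12) = 16; s(13) = 2; s(14) = 18; s(15) = 20; s(16) = 15; s(17) = 12; s(18) = 4; s(19) = 16; s(20) = 20; s(21) = 13; s(22) = 10; s(23) = 0; s(24) = 10; s(25) = 10; s(26) = 20; s(27) = 7; s(28) = 4; s(29) = 11; s(30) = 15; s(31) = 3; s(32) = 18; s(33) = 21; s(34) = 16; s(35) = 14; s(36) = 7; s(37) = 21; s(38) = 5; s(39) = 3; s(40) = 8; s(41) = 11; s(42) = 19; s(43) = 7; s(44) = 3; s(45) = 10; s(46) = 13; s(47) = 0; s(48) = 13; s(49) = 13; s(50) = 3.
The sequence repeats with period 48.
The value 4 first appears (with i ≥ 3) at s(18).

18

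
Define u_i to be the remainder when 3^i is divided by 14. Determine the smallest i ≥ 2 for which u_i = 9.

Computing terms: u_1 = 3,  u_2 = 9,  u_3 = 13,  u_4 = 11,  u_5 = 5,  u_6 = 1,  u_7 = 3.
The sequence repeats with period 6.
The value 9 first appears (with i ≥ 2) at u_2.

2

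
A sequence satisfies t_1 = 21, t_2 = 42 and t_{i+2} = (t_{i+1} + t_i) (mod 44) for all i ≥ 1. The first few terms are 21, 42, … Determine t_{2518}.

21

We have t_1 = 21,  t_2 = 42,  t_3 = 19,  t_4 = 17,  t_5 = 36,  t_6 = 9,  t_7 = 1,  t_8 = 10,  t_9 = 11,  t_{10} = 21,  t_{11} = 32,  t_{12} = 9,  t_{13} = 41,  t_{14} = 6,  t_{15} = 3,  t_{16} = 9,  t_{17} = 12,  t_{18} = 21,  t_{19} = 33,  t_{20} = 10,  t_{21} = 43,  t_{22} = 9,  t_{23} = 8,  t_{24} = 17,  t_{25} = 25,  t_{26} = 42,  t_{27} = 23,  t_{28} = 21,  t_{29} = 0,  t_{30} = 21,  t_{31} = 21,  t_{32} = 42.
The sequence repeats with period 30.
(2518 - 1) mod 30 = 27, so t_{2518} = t_{28} = 21.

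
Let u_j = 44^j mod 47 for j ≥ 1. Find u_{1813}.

Computing terms: u_1 = 44; u_2 = 9; u_3 = 20; u_4 = 34; u_5 = 39; u_6 = 24; u_7 = 22; u_8 = 28; u_9 = 10; u_{10} = 17; u_{11} = 43; u_{12} = 12; u_{13} = 11; u_{14} = 14; u_{15} = 5; u_{16} = 32; u_{17} = 45; u_{18} = 6; u_{19} = 29; u_{20} = 7; u_{21} = 26; u_{22} = 16; u_{23} = 46; u_{24} = 3; u_{25} = 38; u_{26} = 27; u_{27} = 13; u_{28} = 8; u_{29} = 23; u_{30} = 25; u_{31} = 19; u_{32} = 37; u_{33} = 30; u_{34} = 4; u_{35} = 35; u_{36} = 36; u_{37} = 33; u_{38} = 42; u_{39} = 15; u_{40} = 2; u_{41} = 41; u_{42} = 18; u_{43} = 40; u_{44} = 21; u_{45} = 31; u_{46} = 1; u_{47} = 44.
The sequence repeats with period 46.
(1813 - 1) mod 46 = 18, so u_{1813} = u_{19} = 29.

29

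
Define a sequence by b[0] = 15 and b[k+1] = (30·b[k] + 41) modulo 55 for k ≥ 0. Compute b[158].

1

b[0] = 15,  b[1] = 51,  b[2] = 31,  b[3] = 36,  b[4] = 21,  b[5] = 11,  b[6] = 41,  b[7] = 6,  b[8] = 1,  b[9] = 16,  b[10] = 26,  b[11] = 51.
Since b[11] = b[1] = 51, the sequence is eventually periodic: after a pre-period of length 1 it cycles with period 10.
For k ≥ 1, b[k] depends only on (k - 1) mod 10. (158 - 1) mod 10 = 7, so b[158] = b[8] = 1.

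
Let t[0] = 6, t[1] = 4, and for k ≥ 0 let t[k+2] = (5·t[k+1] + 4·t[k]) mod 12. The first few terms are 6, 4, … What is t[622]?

4

Computing terms: t[0] = 6; t[1] = 4; t[2] = 8; t[3] = 8; t[4] = 0; t[5] = 8; t[6] = 4; t[7] = 4; t[8] = 0; t[9] = 4; t[10] = 8.
Since (t[9], t[10]) = (t[1], t[2]) = (4, 8) (two consecutive terms determine the rest), the sequence is eventually periodic: after a pre-period of length 1 it cycles with period 8.
For k ≥ 1, t[k] depends only on (k - 1) mod 8. (622 - 1) mod 8 = 5, so t[622] = t[6] = 4.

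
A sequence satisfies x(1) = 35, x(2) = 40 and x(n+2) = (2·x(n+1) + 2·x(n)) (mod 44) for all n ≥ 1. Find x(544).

We have x(1) = 35,  x(2) = 40,  x(3) = 18,  x(4) = 28,  x(5) = 4,  x(6) = 20,  x(7) = 4,  x(8) = 4,  x(9) = 16,  x(10) = 40,  x(11) = 24,  x(12) = 40,  x(13) = 40,  x(14) = 28,  x(15) = 4.
Since (x(14), x(15)) = (x(4), x(5)) = (28, 4) (two consecutive terms determine the rest), the sequence is eventually periodic: after a pre-period of length 3 it cycles with period 10.
For n ≥ 4, x(n) depends only on (n - 4) mod 10. (544 - 4) mod 10 = 0, so x(544) = x(4) = 28.

28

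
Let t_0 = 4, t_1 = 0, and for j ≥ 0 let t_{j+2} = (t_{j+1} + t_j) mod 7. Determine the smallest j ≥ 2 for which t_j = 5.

We have t_0 = 4,  t_1 = 0,  t_2 = 4,  t_3 = 4,  t_4 = 1,  t_5 = 5,  t_6 = 6,  t_7 = 4,  t_8 = 3,  t_9 = 0,  t_{10} = 3,  t_{11} = 3,  t_{12} = 6,  t_{13} = 2,  t_{14} = 1,  t_{15} = 3,  t_{16} = 4,  t_{17} = 0.
The sequence repeats with period 16.
The value 5 first appears (with j ≥ 2) at t_5.

5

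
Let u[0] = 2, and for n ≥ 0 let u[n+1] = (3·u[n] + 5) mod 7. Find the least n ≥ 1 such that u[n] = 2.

6

Listing terms: u[0] = 2,  u[1] = 4,  u[2] = 3,  u[3] = 0,  u[4] = 5,  u[5] = 6,  u[6] = 2.
The sequence repeats with period 6.
The value 2 next appears (with n ≥ 1) at u[6].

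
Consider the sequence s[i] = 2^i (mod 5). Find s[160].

1

Listing terms: s[0] = 1; s[1] = 2; s[2] = 4; s[3] = 3; s[4] = 1.
The sequence repeats with period 4.
(160 - 0) mod 4 = 0, so s[160] = s[0] = 1.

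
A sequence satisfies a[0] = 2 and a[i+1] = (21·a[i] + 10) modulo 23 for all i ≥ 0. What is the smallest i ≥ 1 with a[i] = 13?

Computing terms: a[0] = 2, a[1] = 6, a[2] = 21, a[3] = 14, a[4] = 5, a[5] = 0, a[6] = 10, a[7] = 13, a[8] = 7, a[9] = 19, a[10] = 18, a[11] = 20, a[12] = 16, a[13] = 1, a[14] = 8, a[15] = 17, a[16] = 22, a[17] = 12, a[18] = 9, a[19] = 15, a[20] = 3, a[21] = 4, a[22] = 2.
Since a[22] = a[0] = 2, the sequence is periodic with period 22.
The value 13 first appears (with i ≥ 1) at a[7].

7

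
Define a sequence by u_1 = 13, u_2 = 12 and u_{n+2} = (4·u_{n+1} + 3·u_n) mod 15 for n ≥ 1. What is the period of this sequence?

24

We have u_1 = 13, u_2 = 12, u_3 = 12, u_4 = 9, u_5 = 12, u_6 = 0, u_7 = 6, u_8 = 9, u_9 = 9, u_{10} = 3, u_{11} = 9, u_{12} = 0, u_{13} = 12, u_{14} = 3, u_{15} = 3, u_{16} = 6, u_{17} = 3, u_{18} = 0, u_{19} = 9, u_{20} = 6, u_{21} = 6, u_{22} = 12, u_{23} = 6, u_{24} = 0, u_{25} = 3, u_{26} = 12, u_{27} = 12.
Since (u_{26}, u_{27}) = (u_2, u_3) = (12, 12) (two consecutive terms determine the rest), the sequence is eventually periodic: after a pre-period of length 1 it cycles with period 24.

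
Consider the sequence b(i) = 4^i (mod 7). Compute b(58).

b(0) = 1; b(1) = 4; b(2) = 2; b(3) = 1.
Since b(3) = b(0) = 1, the sequence is periodic with period 3.
(58 - 0) mod 3 = 1, so b(58) = b(1) = 4.

4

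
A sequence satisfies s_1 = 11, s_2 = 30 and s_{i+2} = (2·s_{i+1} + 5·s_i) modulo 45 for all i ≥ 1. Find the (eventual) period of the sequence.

3

Computing terms: s_1 = 11, s_2 = 30, s_3 = 25, s_4 = 20, s_5 = 30, s_6 = 25.
Since (s_5, s_6) = (s_2, s_3) = (30, 25) (two consecutive terms determine the rest), the sequence is eventually periodic: after a pre-period of length 1 it cycles with period 3.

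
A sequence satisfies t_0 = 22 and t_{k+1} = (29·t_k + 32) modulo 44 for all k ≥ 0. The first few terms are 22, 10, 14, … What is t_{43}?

Computing terms: t_0 = 22,  t_1 = 10,  t_2 = 14,  t_3 = 42,  t_4 = 18,  t_5 = 26,  t_6 = 38,  t_7 = 34,  t_8 = 6,  t_9 = 30,  t_{10} = 22.
Since t_{10} = t_0 = 22, the sequence is periodic with period 10.
(43 - 0) mod 10 = 3, so t_{43} = t_3 = 42.

42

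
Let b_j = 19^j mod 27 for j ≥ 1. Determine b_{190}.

19

We have b_1 = 19,  b_2 = 10,  b_3 = 1,  b_4 = 19.
The sequence repeats with period 3.
So b_{190} = b_{1 + ((190-1) mod 3)} = b_1 = 19.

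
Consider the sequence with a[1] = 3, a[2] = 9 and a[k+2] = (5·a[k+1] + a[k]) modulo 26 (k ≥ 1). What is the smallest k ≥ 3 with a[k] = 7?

Computing terms: a[1] = 3; a[2] = 9; a[3] = 22; a[4] = 15; a[5] = 19; a[6] = 6; a[7] = 23; a[8] = 17; a[9] = 4; a[10] = 11; a[11] = 7; a[12] = 20; a[13] = 3; a[14] = 9.
The sequence repeats with period 12.
The value 7 first appears (with k ≥ 3) at a[11].

11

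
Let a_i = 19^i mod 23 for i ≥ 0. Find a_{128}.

8

We have a_0 = 1; a_1 = 19; a_2 = 16; a_3 = 5; a_4 = 3; a_5 = 11; a_6 = 2; a_7 = 15; a_8 = 9; a_9 = 10; a_{10} = 6; a_{11} = 22; a_{12} = 4; a_{13} = 7; a_{14} = 18; a_{15} = 20; a_{16} = 12; a_{17} = 21; a_{18} = 8; a_{19} = 14; a_{20} = 13; a_{21} = 17; a_{22} = 1.
The sequence repeats with period 22.
(128 - 0) mod 22 = 18, so a_{128} = a_{18} = 8.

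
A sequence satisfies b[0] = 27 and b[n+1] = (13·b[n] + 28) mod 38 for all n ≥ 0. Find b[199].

We have b[0] = 27,  b[1] = 37,  b[2] = 15,  b[3] = 33,  b[4] = 1,  b[5] = 3,  b[6] = 29,  b[7] = 25,  b[8] = 11,  b[9] = 19,  b[10] = 9,  b[11] = 31,  b[12] = 13,  b[13] = 7,  b[14] = 5,  b[15] = 17,  b[16] = 21,  b[17] = 35,  b[18] = 27.
Since b[18] = b[0] = 27, the sequence is periodic with period 18.
So b[199] = b[0 + ((199-0) mod 18)] = b[1] = 37.

37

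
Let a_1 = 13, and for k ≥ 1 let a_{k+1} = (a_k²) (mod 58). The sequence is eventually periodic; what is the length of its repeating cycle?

3

a_1 = 13; a_2 = 53; a_3 = 25; a_4 = 45; a_5 = 53.
Since a_5 = a_2 = 53, the sequence is eventually periodic: after a pre-period of length 1 it cycles with period 3.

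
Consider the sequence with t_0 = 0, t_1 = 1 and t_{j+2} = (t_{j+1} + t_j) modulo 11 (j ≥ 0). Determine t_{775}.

5

Listing terms: t_0 = 0,  t_1 = 1,  t_2 = 1,  t_3 = 2,  t_4 = 3,  t_5 = 5,  t_6 = 8,  t_7 = 2,  t_8 = 10,  t_9 = 1,  t_{10} = 0,  t_{11} = 1.
The sequence repeats with period 10.
So t_{775} = t_{0 + ((775-0) mod 10)} = t_5 = 5.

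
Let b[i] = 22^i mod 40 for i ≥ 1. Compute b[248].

Listing terms: b[1] = 22, b[2] = 4, b[3] = 8, b[4] = 16, b[5] = 32, b[6] = 24, b[7] = 8.
Since b[7] = b[3] = 8, the sequence is eventually periodic: after a pre-period of length 2 it cycles with period 4.
For i ≥ 3, b[i] depends only on (i - 3) mod 4. (248 - 3) mod 4 = 1, so b[248] = b[4] = 16.

16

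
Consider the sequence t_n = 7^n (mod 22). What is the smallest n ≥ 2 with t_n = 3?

4

Listing terms: t_1 = 7; t_2 = 5; t_3 = 13; t_4 = 3; t_5 = 21; t_6 = 15; t_7 = 17; t_8 = 9; t_9 = 19; t_{10} = 1; t_{11} = 7.
The sequence repeats with period 10.
The value 3 first appears (with n ≥ 2) at t_4.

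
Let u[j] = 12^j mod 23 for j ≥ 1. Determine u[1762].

We have u[1] = 12, u[2] = 6, u[3] = 3, u[4] = 13, u[5] = 18, u[6] = 9, u[7] = 16, u[8] = 8, u[9] = 4, u[10] = 2, u[11] = 1, u[12] = 12.
The sequence repeats with period 11.
So u[1762] = u[1 + ((1762-1) mod 11)] = u[2] = 6.

6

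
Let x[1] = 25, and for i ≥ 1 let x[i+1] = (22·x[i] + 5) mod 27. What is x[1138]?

Listing terms: x[1] = 25; x[2] = 15; x[3] = 11; x[4] = 4; x[5] = 12; x[6] = 26; x[7] = 10; x[8] = 9; x[9] = 14; x[10] = 16; x[11] = 6; x[12] = 2; x[13] = 22; x[14] = 3; x[15] = 17; x[16] = 1; x[17] = 0; x[18] = 5; x[19] = 7; x[20] = 24; x[21] = 20; x[22] = 13; x[23] = 21; x[24] = 8; x[25] = 19; x[26] = 18; x[27] = 23; x[28] = 25.
Since x[28] = x[1] = 25, the sequence is periodic with period 27.
So x[1138] = x[1 + ((1138-1) mod 27)] = x[4] = 4.

4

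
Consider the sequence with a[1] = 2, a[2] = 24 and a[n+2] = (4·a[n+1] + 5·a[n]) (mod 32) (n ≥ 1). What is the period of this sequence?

8

Computing terms: a[1] = 2; a[2] = 24; a[3] = 10; a[4] = 0; a[5] = 18; a[6] = 8; a[7] = 26; a[8] = 16; a[9] = 2; a[10] = 24.
Since (a[9], a[10]) = (a[1], a[2]) = (2, 24) (two consecutive terms determine the rest), the sequence is periodic with period 8.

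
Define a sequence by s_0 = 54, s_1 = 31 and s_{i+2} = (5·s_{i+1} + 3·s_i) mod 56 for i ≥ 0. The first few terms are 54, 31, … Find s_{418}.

45

Computing terms: s_0 = 54; s_1 = 31; s_2 = 37; s_3 = 54; s_4 = 45; s_5 = 51; s_6 = 54; s_7 = 31.
The sequence repeats with period 6.
(418 - 0) mod 6 = 4, so s_{418} = s_4 = 45.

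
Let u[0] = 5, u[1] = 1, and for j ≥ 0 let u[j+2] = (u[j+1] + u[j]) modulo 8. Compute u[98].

6

u[0] = 5; u[1] = 1; u[2] = 6; u[3] = 7; u[4] = 5; u[5] = 4; u[6] = 1; u[7] = 5; u[8] = 6; u[9] = 3; u[10] = 1; u[11] = 4; u[12] = 5; u[13] = 1.
The sequence repeats with period 12.
So u[98] = u[0 + ((98-0) mod 12)] = u[2] = 6.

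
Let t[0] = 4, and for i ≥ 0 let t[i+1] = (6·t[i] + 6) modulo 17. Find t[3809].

13

Computing terms: t[0] = 4, t[1] = 13, t[2] = 16, t[3] = 0, t[4] = 6, t[5] = 8, t[6] = 3, t[7] = 7, t[8] = 14, t[9] = 5, t[10] = 2, t[11] = 1, t[12] = 12, t[13] = 10, t[14] = 15, t[15] = 11, t[16] = 4.
The sequence repeats with period 16.
(3809 - 0) mod 16 = 1, so t[3809] = t[1] = 13.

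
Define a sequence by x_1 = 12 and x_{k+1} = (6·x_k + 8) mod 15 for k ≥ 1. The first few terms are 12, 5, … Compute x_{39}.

11

Computing terms: x_1 = 12; x_2 = 5; x_3 = 8; x_4 = 11; x_5 = 14; x_6 = 2; x_7 = 5.
Since x_7 = x_2 = 5, the sequence is eventually periodic: after a pre-period of length 1 it cycles with period 5.
For k ≥ 2, x_k depends only on (k - 2) mod 5. (39 - 2) mod 5 = 2, so x_{39} = x_4 = 11.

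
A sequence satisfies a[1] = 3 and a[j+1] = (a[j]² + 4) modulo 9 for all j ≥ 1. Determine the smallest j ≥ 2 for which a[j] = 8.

Computing terms: a[1] = 3; a[2] = 4; a[3] = 2; a[4] = 8; a[5] = 5; a[6] = 2.
Since a[6] = a[3] = 2, the sequence is eventually periodic: after a pre-period of length 2 it cycles with period 3.
The value 8 first appears (with j ≥ 2) at a[4].

4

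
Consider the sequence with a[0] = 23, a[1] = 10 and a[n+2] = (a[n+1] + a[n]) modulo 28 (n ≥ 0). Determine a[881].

3

a[0] = 23, a[1] = 10, a[2] = 5, a[3] = 15, a[4] = 20, a[5] = 7, a[6] = 27, a[7] = 6, a[8] = 5, a[9] = 11, a[10] = 16, a[11] = 27, a[12] = 15, a[13] = 14, a[14] = 1, a[15] = 15, a[16] = 16, a[17] = 3, a[18] = 19, a[19] = 22, a[20] = 13, a[21] = 7, a[22] = 20, a[23] = 27, a[24] = 19, a[25] = 18, a[26] = 9, a[27] = 27, a[28] = 8, a[29] = 7, a[30] = 15, a[31] = 22, a[32] = 9, a[33] = 3, a[34] = 12, a[35] = 15, a[36] = 27, a[37] = 14, a[38] = 13, a[39] = 27, a[40] = 12, a[41] = 11, a[42] = 23, a[43] = 6, a[44] = 1, a[45] = 7, a[46] = 8, a[47] = 15, a[48] = 23, a[49] = 10.
The sequence repeats with period 48.
(881 - 0) mod 48 = 17, so a[881] = a[17] = 3.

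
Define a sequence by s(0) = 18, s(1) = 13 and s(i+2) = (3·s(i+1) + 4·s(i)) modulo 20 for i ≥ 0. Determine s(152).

Listing terms: s(0) = 18,  s(1) = 13,  s(2) = 11,  s(3) = 5,  s(4) = 19,  s(5) = 17,  s(6) = 7,  s(7) = 9,  s(8) = 15,  s(9) = 1,  s(10) = 3,  s(11) = 13,  s(12) = 11.
Since (s(11), s(12)) = (s(1), s(2)) = (13, 11) (two consecutive terms determine the rest), the sequence is eventually periodic: after a pre-period of length 1 it cycles with period 10.
For i ≥ 1, s(i) depends only on (i - 1) mod 10. (152 - 1) mod 10 = 1, so s(152) = s(2) = 11.

11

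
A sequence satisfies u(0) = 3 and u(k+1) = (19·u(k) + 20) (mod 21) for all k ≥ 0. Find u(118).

11

u(0) = 3; u(1) = 14; u(2) = 13; u(3) = 15; u(4) = 11; u(5) = 19; u(6) = 3.
Since u(6) = u(0) = 3, the sequence is periodic with period 6.
(118 - 0) mod 6 = 4, so u(118) = u(4) = 11.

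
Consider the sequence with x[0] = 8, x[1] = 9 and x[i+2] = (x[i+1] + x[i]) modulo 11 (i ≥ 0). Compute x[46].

2

Listing terms: x[0] = 8, x[1] = 9, x[2] = 6, x[3] = 4, x[4] = 10, x[5] = 3, x[6] = 2, x[7] = 5, x[8] = 7, x[9] = 1, x[10] = 8, x[11] = 9.
The sequence repeats with period 10.
So x[46] = x[0 + ((46-0) mod 10)] = x[6] = 2.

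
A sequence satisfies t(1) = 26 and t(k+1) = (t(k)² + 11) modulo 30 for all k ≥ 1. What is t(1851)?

Computing terms: t(1) = 26,  t(2) = 27,  t(3) = 20,  t(4) = 21,  t(5) = 2,  t(6) = 15,  t(7) = 26.
Since t(7) = t(1) = 26, the sequence is periodic with period 6.
(1851 - 1) mod 6 = 2, so t(1851) = t(3) = 20.

20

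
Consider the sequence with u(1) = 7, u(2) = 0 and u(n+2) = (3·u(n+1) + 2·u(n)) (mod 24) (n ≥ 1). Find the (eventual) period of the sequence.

Computing terms: u(1) = 7, u(2) = 0, u(3) = 14, u(4) = 18, u(5) = 10, u(6) = 18, u(7) = 2, u(8) = 18, u(9) = 10.
Since (u(8), u(9)) = (u(4), u(5)) = (18, 10) (two consecutive terms determine the rest), the sequence is eventually periodic: after a pre-period of length 3 it cycles with period 4.

4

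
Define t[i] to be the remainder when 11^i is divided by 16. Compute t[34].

9

Listing terms: t[0] = 1; t[1] = 11; t[2] = 9; t[3] = 3; t[4] = 1.
Since t[4] = t[0] = 1, the sequence is periodic with period 4.
(34 - 0) mod 4 = 2, so t[34] = t[2] = 9.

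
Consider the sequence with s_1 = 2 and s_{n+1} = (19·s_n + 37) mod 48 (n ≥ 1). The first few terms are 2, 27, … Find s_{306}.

Computing terms: s_1 = 2,  s_2 = 27,  s_3 = 22,  s_4 = 23,  s_5 = 42,  s_6 = 19,  s_7 = 14,  s_8 = 15,  s_9 = 34,  s_{10} = 11,  s_{11} = 6,  s_{12} = 7,  s_{13} = 26,  s_{14} = 3,  s_{15} = 46,  s_{16} = 47,  s_{17} = 18,  s_{18} = 43,  s_{19} = 38,  s_{20} = 39,  s_{21} = 10,  s_{22} = 35,  s_{23} = 30,  s_{24} = 31,  s_{25} = 2.
Since s_{25} = s_1 = 2, the sequence is periodic with period 24.
(306 - 1) mod 24 = 17, so s_{306} = s_{18} = 43.

43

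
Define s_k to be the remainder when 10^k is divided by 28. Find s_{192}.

We have s_1 = 10, s_2 = 16, s_3 = 20, s_4 = 4, s_5 = 12, s_6 = 8, s_7 = 24, s_8 = 16.
Since s_8 = s_2 = 16, the sequence is eventually periodic: after a pre-period of length 1 it cycles with period 6.
For k ≥ 2, s_k depends only on (k - 2) mod 6. (192 - 2) mod 6 = 4, so s_{192} = s_6 = 8.

8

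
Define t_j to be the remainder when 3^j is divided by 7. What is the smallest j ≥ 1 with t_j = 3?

1

t_0 = 1; t_1 = 3; t_2 = 2; t_3 = 6; t_4 = 4; t_5 = 5; t_6 = 1.
The sequence repeats with period 6.
The value 3 first appears (with j ≥ 1) at t_1.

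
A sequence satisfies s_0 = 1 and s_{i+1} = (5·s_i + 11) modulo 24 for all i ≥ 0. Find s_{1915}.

10

Computing terms: s_0 = 1,  s_1 = 16,  s_2 = 19,  s_3 = 10,  s_4 = 13,  s_5 = 4,  s_6 = 7,  s_7 = 22,  s_8 = 1.
Since s_8 = s_0 = 1, the sequence is periodic with period 8.
So s_{1915} = s_{0 + ((1915-0) mod 8)} = s_3 = 10.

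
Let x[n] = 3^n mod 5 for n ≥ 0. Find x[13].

We have x[0] = 1,  x[1] = 3,  x[2] = 4,  x[3] = 2,  x[4] = 1.
The sequence repeats with period 4.
(13 - 0) mod 4 = 1, so x[13] = x[1] = 3.

3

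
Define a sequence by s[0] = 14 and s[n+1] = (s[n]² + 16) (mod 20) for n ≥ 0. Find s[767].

We have s[0] = 14,  s[1] = 12,  s[2] = 0,  s[3] = 16,  s[4] = 12.
Since s[4] = s[1] = 12, the sequence is eventually periodic: after a pre-period of length 1 it cycles with period 3.
For n ≥ 1, s[n] depends only on (n - 1) mod 3. (767 - 1) mod 3 = 1, so s[767] = s[2] = 0.

0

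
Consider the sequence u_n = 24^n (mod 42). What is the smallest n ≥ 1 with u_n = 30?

Listing terms: u_0 = 1; u_1 = 24; u_2 = 30; u_3 = 6; u_4 = 18; u_5 = 12; u_6 = 36; u_7 = 24.
Since u_7 = u_1 = 24, the sequence is eventually periodic: after a pre-period of length 1 it cycles with period 6.
The value 30 first appears (with n ≥ 1) at u_2.

2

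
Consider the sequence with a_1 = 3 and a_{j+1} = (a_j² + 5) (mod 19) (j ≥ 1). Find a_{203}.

11

Computing terms: a_1 = 3; a_2 = 14; a_3 = 11; a_4 = 12; a_5 = 16; a_6 = 14.
Since a_6 = a_2 = 14, the sequence is eventually periodic: after a pre-period of length 1 it cycles with period 4.
For j ≥ 2, a_j depends only on (j - 2) mod 4. (203 - 2) mod 4 = 1, so a_{203} = a_3 = 11.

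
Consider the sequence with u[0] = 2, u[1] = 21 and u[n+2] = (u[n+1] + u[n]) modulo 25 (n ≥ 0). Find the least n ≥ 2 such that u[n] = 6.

9

Listing terms: u[0] = 2, u[1] = 21, u[2] = 23, u[3] = 19, u[4] = 17, u[5] = 11, u[6] = 3, u[7] = 14, u[8] = 17, u[9] = 6, u[10] = 23, u[11] = 4, u[12] = 2, u[13] = 6, u[14] = 8, u[15] = 14, u[16] = 22, u[17] = 11, u[18] = 8, u[19] = 19, u[20] = 2, u[21] = 21.
Since (u[20], u[21]) = (u[0], u[1]) = (2, 21) (two consecutive terms determine the rest), the sequence is periodic with period 20.
The value 6 first appears (with n ≥ 2) at u[9].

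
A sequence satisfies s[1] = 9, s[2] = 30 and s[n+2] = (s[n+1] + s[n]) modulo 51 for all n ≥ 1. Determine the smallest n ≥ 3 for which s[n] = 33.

9

s[1] = 9, s[2] = 30, s[3] = 39, s[4] = 18, s[5] = 6, s[6] = 24, s[7] = 30, s[8] = 3, s[9] = 33, s[10] = 36, s[11] = 18, s[12] = 3, s[13] = 21, s[14] = 24, s[15] = 45, s[16] = 18, s[17] = 12, s[18] = 30, s[19] = 42, s[20] = 21, s[21] = 12, s[22] = 33, s[23] = 45, s[24] = 27, s[25] = 21, s[26] = 48, s[27] = 18, s[28] = 15, s[29] = 33, s[30] = 48, s[31] = 30, s[32] = 27, s[33] = 6, s[34] = 33, s[35] = 39, s[36] = 21, s[37] = 9, s[38] = 30.
Since (s[37], s[38]) = (s[1], s[2]) = (9, 30) (two consecutive terms determine the rest), the sequence is periodic with period 36.
The value 33 first appears (with n ≥ 3) at s[9].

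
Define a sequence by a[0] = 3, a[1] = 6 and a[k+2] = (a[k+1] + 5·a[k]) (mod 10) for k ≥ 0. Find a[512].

1

We have a[0] = 3,  a[1] = 6,  a[2] = 1,  a[3] = 1,  a[4] = 6,  a[5] = 1.
Since (a[4], a[5]) = (a[1], a[2]) = (6, 1) (two consecutive terms determine the rest), the sequence is eventually periodic: after a pre-period of length 1 it cycles with period 3.
For k ≥ 1, a[k] depends only on (k - 1) mod 3. (512 - 1) mod 3 = 1, so a[512] = a[2] = 1.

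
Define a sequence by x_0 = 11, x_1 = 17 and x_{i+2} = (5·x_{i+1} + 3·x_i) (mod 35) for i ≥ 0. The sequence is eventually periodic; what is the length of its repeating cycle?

Listing terms: x_0 = 11, x_1 = 17, x_2 = 13, x_3 = 11, x_4 = 24, x_5 = 13, x_6 = 32, x_7 = 24, x_8 = 6, x_9 = 32, x_{10} = 3, x_{11} = 6, x_{12} = 4, x_{13} = 3, x_{14} = 27, x_{15} = 4, x_{16} = 31, x_{17} = 27, x_{18} = 18, x_{19} = 31, x_{20} = 34, x_{21} = 18, x_{22} = 17, x_{23} = 34, x_{24} = 11, x_{25} = 17.
Since (x_{24}, x_{25}) = (x_0, x_1) = (11, 17) (two consecutive terms determine the rest), the sequence is periodic with period 24.

24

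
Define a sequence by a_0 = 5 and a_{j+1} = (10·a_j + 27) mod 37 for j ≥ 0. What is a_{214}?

We have a_0 = 5, a_1 = 3, a_2 = 20, a_3 = 5.
The sequence repeats with period 3.
(214 - 0) mod 3 = 1, so a_{214} = a_1 = 3.

3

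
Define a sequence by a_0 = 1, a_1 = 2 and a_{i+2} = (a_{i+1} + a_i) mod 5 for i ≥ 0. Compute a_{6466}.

1

a_0 = 1,  a_1 = 2,  a_2 = 3,  a_3 = 0,  a_4 = 3,  a_5 = 3,  a_6 = 1,  a_7 = 4,  a_8 = 0,  a_9 = 4,  a_{10} = 4,  a_{11} = 3,  a_{12} = 2,  a_{13} = 0,  a_{14} = 2,  a_{15} = 2,  a_{16} = 4,  a_{17} = 1,  a_{18} = 0,  a_{19} = 1,  a_{20} = 1,  a_{21} = 2.
Since (a_{20}, a_{21}) = (a_0, a_1) = (1, 2) (two consecutive terms determine the rest), the sequence is periodic with period 20.
So a_{6466} = a_{0 + ((6466-0) mod 20)} = a_6 = 1.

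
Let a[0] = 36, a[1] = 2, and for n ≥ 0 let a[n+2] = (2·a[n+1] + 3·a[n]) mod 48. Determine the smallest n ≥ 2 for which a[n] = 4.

8

a[0] = 36; a[1] = 2; a[2] = 16; a[3] = 38; a[4] = 28; a[5] = 26; a[6] = 40; a[7] = 14; a[8] = 4; a[9] = 2; a[10] = 16.
Since (a[9], a[10]) = (a[1], a[2]) = (2, 16) (two consecutive terms determine the rest), the sequence is eventually periodic: after a pre-period of length 1 it cycles with period 8.
The value 4 first appears (with n ≥ 2) at a[8].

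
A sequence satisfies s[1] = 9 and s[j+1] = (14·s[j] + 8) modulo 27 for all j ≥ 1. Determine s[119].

Computing terms: s[1] = 9, s[2] = 26, s[3] = 21, s[4] = 5, s[5] = 24, s[6] = 20, s[7] = 18, s[8] = 17, s[9] = 3, s[10] = 23, s[11] = 6, s[12] = 11, s[13] = 0, s[14] = 8, s[15] = 12, s[16] = 14, s[17] = 15, s[18] = 2, s[19] = 9.
Since s[19] = s[1] = 9, the sequence is periodic with period 18.
So s[119] = s[1 + ((119-1) mod 18)] = s[11] = 6.

6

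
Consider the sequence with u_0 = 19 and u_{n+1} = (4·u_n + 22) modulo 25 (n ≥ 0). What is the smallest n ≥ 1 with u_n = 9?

4

u_0 = 19; u_1 = 23; u_2 = 14; u_3 = 3; u_4 = 9; u_5 = 8; u_6 = 4; u_7 = 13; u_8 = 24; u_9 = 18; u_{10} = 19.
Since u_{10} = u_0 = 19, the sequence is periodic with period 10.
The value 9 first appears (with n ≥ 1) at u_4.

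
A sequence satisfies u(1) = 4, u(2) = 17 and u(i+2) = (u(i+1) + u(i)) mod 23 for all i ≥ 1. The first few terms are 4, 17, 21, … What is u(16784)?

Computing terms: u(1) = 4,  u(2) = 17,  u(3) = 21,  u(4) = 15,  u(5) = 13,  u(6) = 5,  u(7) = 18,  u(8) = 0,  u(9) = 18,  u(10) = 18,  u(11) = 13,  u(12) = 8,  u(13) = 21,  u(14) = 6,  u(15) = 4,  u(16) = 10,  u(17) = 14,  u(18) = 1,  u(19) = 15,  u(20) = 16,  u(21) = 8,  u(22) = 1,  u(23) = 9,  u(24) = 10,  u(25) = 19,  u(26) = 6,  u(27) = 2,  u(28) = 8,  u(29) = 10,  u(30) = 18,  u(31) = 5,  u(32) = 0,  u(33) = 5,  u(34) = 5,  u(35) = 10,  u(36) = 15,  u(37) = 2,  u(38) = 17,  u(39) = 19,  u(40) = 13,  u(41) = 9,  u(42) = 22,  u(43) = 8,  u(44) = 7,  u(45) = 15,  u(46) = 22,  u(47) = 14,  u(48) = 13,  u(49) = 4,  u(50) = 17.
Since (u(49), u(50)) = (u(1), u(2)) = (4, 17) (two consecutive terms determine the rest), the sequence is periodic with period 48.
(16784 - 1) mod 48 = 31, so u(16784) = u(32) = 0.

0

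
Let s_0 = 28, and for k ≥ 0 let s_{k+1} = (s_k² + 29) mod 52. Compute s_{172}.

We have s_0 = 28,  s_1 = 33,  s_2 = 26,  s_3 = 29,  s_4 = 38,  s_5 = 17,  s_6 = 6,  s_7 = 13,  s_8 = 42,  s_9 = 25,  s_{10} = 30,  s_{11} = 45,  s_{12} = 26.
Since s_{12} = s_2 = 26, the sequence is eventually periodic: after a pre-period of length 2 it cycles with period 10.
For k ≥ 2, s_k depends only on (k - 2) mod 10. (172 - 2) mod 10 = 0, so s_{172} = s_2 = 26.

26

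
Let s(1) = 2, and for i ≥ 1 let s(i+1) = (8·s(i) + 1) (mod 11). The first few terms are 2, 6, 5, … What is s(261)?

2

s(1) = 2; s(2) = 6; s(3) = 5; s(4) = 8; s(5) = 10; s(6) = 4; s(7) = 0; s(8) = 1; s(9) = 9; s(10) = 7; s(11) = 2.
Since s(11) = s(1) = 2, the sequence is periodic with period 10.
(261 - 1) mod 10 = 0, so s(261) = s(1) = 2.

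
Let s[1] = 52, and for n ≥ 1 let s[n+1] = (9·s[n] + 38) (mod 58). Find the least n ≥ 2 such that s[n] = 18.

6

s[1] = 52, s[2] = 42, s[3] = 10, s[4] = 12, s[5] = 30, s[6] = 18, s[7] = 26, s[8] = 40, s[9] = 50, s[10] = 24, s[11] = 22, s[12] = 4, s[13] = 16, s[14] = 8, s[15] = 52.
Since s[15] = s[1] = 52, the sequence is periodic with period 14.
The value 18 first appears (with n ≥ 2) at s[6].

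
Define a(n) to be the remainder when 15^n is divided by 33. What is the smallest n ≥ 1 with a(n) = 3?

We have a(0) = 1; a(1) = 15; a(2) = 27; a(3) = 9; a(4) = 3; a(5) = 12; a(6) = 15.
Since a(6) = a(1) = 15, the sequence is eventually periodic: after a pre-period of length 1 it cycles with period 5.
The value 3 first appears (with n ≥ 1) at a(4).

4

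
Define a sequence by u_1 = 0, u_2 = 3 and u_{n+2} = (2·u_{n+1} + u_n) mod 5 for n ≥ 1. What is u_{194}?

We have u_1 = 0,  u_2 = 3,  u_3 = 1,  u_4 = 0,  u_5 = 1,  u_6 = 2,  u_7 = 0,  u_8 = 2,  u_9 = 4,  u_{10} = 0,  u_{11} = 4,  u_{12} = 3,  u_{13} = 0,  u_{14} = 3.
Since (u_{13}, u_{14}) = (u_1, u_2) = (0, 3) (two consecutive terms determine the rest), the sequence is periodic with period 12.
So u_{194} = u_{1 + ((194-1) mod 12)} = u_2 = 3.

3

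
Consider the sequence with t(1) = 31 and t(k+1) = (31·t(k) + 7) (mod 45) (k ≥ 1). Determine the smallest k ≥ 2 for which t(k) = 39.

15

Listing terms: t(1) = 31, t(2) = 23, t(3) = 0, t(4) = 7, t(5) = 44, t(6) = 21, t(7) = 28, t(8) = 20, t(9) = 42, t(10) = 4, t(11) = 41, t(12) = 18, t(13) = 25, t(14) = 17, t(15) = 39, t(16) = 1, t(17) = 38, t(18) = 15, t(19) = 22, t(20) = 14, t(21) = 36, t(22) = 43, t(23) = 35, t(24) = 12, t(25) = 19, t(26) = 11, t(27) = 33, t(28) = 40, t(29) = 32, t(30) = 9, t(31) = 16, t(32) = 8, t(33) = 30, t(34) = 37, t(35) = 29, t(36) = 6, t(37) = 13, t(38) = 5, t(39) = 27, t(40) = 34, t(41) = 26, t(42) = 3, t(43) = 10, t(44) = 2, t(45) = 24, t(46) = 31.
The sequence repeats with period 45.
The value 39 first appears (with k ≥ 2) at t(15).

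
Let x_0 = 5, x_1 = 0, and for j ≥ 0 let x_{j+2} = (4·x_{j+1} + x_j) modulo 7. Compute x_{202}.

Listing terms: x_0 = 5,  x_1 = 0,  x_2 = 5,  x_3 = 6,  x_4 = 1,  x_5 = 3,  x_6 = 6,  x_7 = 6,  x_8 = 2,  x_9 = 0,  x_{10} = 2,  x_{11} = 1,  x_{12} = 6,  x_{13} = 4,  x_{14} = 1,  x_{15} = 1,  x_{16} = 5,  x_{17} = 0.
The sequence repeats with period 16.
(202 - 0) mod 16 = 10, so x_{202} = x_{10} = 2.

2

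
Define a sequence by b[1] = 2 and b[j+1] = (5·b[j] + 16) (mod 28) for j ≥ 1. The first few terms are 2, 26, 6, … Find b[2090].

b[1] = 2; b[2] = 26; b[3] = 6; b[4] = 18; b[5] = 22; b[6] = 14; b[7] = 2.
The sequence repeats with period 6.
(2090 - 1) mod 6 = 1, so b[2090] = b[2] = 26.

26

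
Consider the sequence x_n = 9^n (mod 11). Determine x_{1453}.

3

Computing terms: x_0 = 1, x_1 = 9, x_2 = 4, x_3 = 3, x_4 = 5, x_5 = 1.
The sequence repeats with period 5.
So x_{1453} = x_{0 + ((1453-0) mod 5)} = x_3 = 3.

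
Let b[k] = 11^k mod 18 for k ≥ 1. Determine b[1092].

Computing terms: b[1] = 11, b[2] = 13, b[3] = 17, b[4] = 7, b[5] = 5, b[6] = 1, b[7] = 11.
Since b[7] = b[1] = 11, the sequence is periodic with period 6.
(1092 - 1) mod 6 = 5, so b[1092] = b[6] = 1.

1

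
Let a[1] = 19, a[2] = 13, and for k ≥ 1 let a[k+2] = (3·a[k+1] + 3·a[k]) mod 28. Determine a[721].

Computing terms: a[1] = 19; a[2] = 13; a[3] = 12; a[4] = 19; a[5] = 9; a[6] = 0; a[7] = 27; a[8] = 25; a[9] = 16; a[10] = 11; a[11] = 25; a[12] = 24; a[13] = 7; a[14] = 9; a[15] = 20; a[16] = 3; a[17] = 13; a[18] = 20; a[19] = 15; a[20] = 21; a[21] = 24; a[22] = 23; a[23] = 1; a[24] = 16; a[25] = 23; a[26] = 5; a[27] = 0; a[28] = 15; a[29] = 17; a[30] = 12; a[31] = 3; a[32] = 17; a[33] = 4; a[34] = 7; a[35] = 5; a[36] = 8; a[37] = 11; a[38] = 1; a[39] = 8; a[40] = 27; a[41] = 21; a[42] = 4; a[43] = 19; a[44] = 13.
The sequence repeats with period 42.
So a[721] = a[1 + ((721-1) mod 42)] = a[7] = 27.

27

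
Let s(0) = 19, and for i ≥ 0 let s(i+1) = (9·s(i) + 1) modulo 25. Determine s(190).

19

Computing terms: s(0) = 19; s(1) = 22; s(2) = 24; s(3) = 17; s(4) = 4; s(5) = 12; s(6) = 9; s(7) = 7; s(8) = 14; s(9) = 2; s(10) = 19.
Since s(10) = s(0) = 19, the sequence is periodic with period 10.
(190 - 0) mod 10 = 0, so s(190) = s(0) = 19.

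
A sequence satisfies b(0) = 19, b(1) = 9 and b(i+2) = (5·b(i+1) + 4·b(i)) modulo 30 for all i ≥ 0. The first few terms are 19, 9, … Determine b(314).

1

Computing terms: b(0) = 19; b(1) = 9; b(2) = 1; b(3) = 11; b(4) = 29; b(5) = 9; b(6) = 11; b(7) = 1; b(8) = 19; b(9) = 9.
Since (b(8), b(9)) = (b(0), b(1)) = (19, 9) (two consecutive terms determine the rest), the sequence is periodic with period 8.
(314 - 0) mod 8 = 2, so b(314) = b(2) = 1.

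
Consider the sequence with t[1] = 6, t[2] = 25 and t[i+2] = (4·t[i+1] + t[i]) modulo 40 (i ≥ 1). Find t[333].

Listing terms: t[1] = 6; t[2] = 25; t[3] = 26; t[4] = 9; t[5] = 22; t[6] = 17; t[7] = 10; t[8] = 17; t[9] = 38; t[10] = 9; t[11] = 34; t[12] = 25; t[13] = 14; t[14] = 1; t[15] = 18; t[16] = 33; t[17] = 30; t[18] = 33; t[19] = 2; t[20] = 1; t[21] = 6; t[22] = 25.
The sequence repeats with period 20.
So t[333] = t[1 + ((333-1) mod 20)] = t[13] = 14.

14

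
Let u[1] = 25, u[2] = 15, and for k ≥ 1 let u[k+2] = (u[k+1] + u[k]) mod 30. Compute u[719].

5

Listing terms: u[1] = 25; u[2] = 15; u[3] = 10; u[4] = 25; u[5] = 5; u[6] = 0; u[7] = 5; u[8] = 5; u[9] = 10; u[10] = 15; u[11] = 25; u[12] = 10; u[13] = 5; u[14] = 15; u[15] = 20; u[16] = 5; u[17] = 25; u[18] = 0; u[19] = 25; u[20] = 25; u[21] = 20; u[22] = 15; u[23] = 5; u[24] = 20; u[25] = 25; u[26] = 15.
Since (u[25], u[26]) = (u[1], u[2]) = (25, 15) (two consecutive terms determine the rest), the sequence is periodic with period 24.
So u[719] = u[1 + ((719-1) mod 24)] = u[23] = 5.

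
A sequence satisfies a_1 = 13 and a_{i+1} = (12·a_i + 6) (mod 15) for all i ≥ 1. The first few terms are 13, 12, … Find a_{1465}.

a_1 = 13; a_2 = 12; a_3 = 0; a_4 = 6; a_5 = 3; a_6 = 12.
Since a_6 = a_2 = 12, the sequence is eventually periodic: after a pre-period of length 1 it cycles with period 4.
For i ≥ 2, a_i depends only on (i - 2) mod 4. (1465 - 2) mod 4 = 3, so a_{1465} = a_5 = 3.

3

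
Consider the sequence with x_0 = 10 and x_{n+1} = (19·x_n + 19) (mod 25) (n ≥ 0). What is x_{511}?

9

We have x_0 = 10; x_1 = 9; x_2 = 15; x_3 = 4; x_4 = 20; x_5 = 24; x_6 = 0; x_7 = 19; x_8 = 5; x_9 = 14; x_{10} = 10.
The sequence repeats with period 10.
So x_{511} = x_{0 + ((511-0) mod 10)} = x_1 = 9.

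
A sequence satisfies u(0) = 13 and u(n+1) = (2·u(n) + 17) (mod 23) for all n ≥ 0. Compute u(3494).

5

Listing terms: u(0) = 13, u(1) = 20, u(2) = 11, u(3) = 16, u(4) = 3, u(5) = 0, u(6) = 17, u(7) = 5, u(8) = 4, u(9) = 2, u(10) = 21, u(11) = 13.
Since u(11) = u(0) = 13, the sequence is periodic with period 11.
(3494 - 0) mod 11 = 7, so u(3494) = u(7) = 5.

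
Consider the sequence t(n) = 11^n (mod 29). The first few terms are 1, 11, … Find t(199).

t(0) = 1,  t(1) = 11,  t(2) = 5,  t(3) = 26,  t(4) = 25,  t(5) = 14,  t(6) = 9,  t(7) = 12,  t(8) = 16,  t(9) = 2,  t(10) = 22,  t(11) = 10,  t(12) = 23,  t(13) = 21,  t(14) = 28,  t(15) = 18,  t(16) = 24,  t(17) = 3,  t(18) = 4,  t(19) = 15,  t(20) = 20,  t(21) = 17,  t(22) = 13,  t(23) = 27,  t(24) = 7,  t(25) = 19,  t(26) = 6,  t(27) = 8,  t(28) = 1.
Since t(28) = t(0) = 1, the sequence is periodic with period 28.
So t(199) = t(0 + ((199-0) mod 28)) = t(3) = 26.

26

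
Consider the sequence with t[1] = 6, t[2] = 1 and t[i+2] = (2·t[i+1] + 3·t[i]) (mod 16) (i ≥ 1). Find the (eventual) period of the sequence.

16

We have t[1] = 6, t[2] = 1, t[3] = 4, t[4] = 11, t[5] = 2, t[6] = 5, t[7] = 0, t[8] = 15, t[9] = 14, t[10] = 9, t[11] = 12, t[12] = 3, t[13] = 10, t[14] = 13, t[15] = 8, t[16] = 7, t[17] = 6, t[18] = 1.
Since (t[17], t[18]) = (t[1], t[2]) = (6, 1) (two consecutive terms determine the rest), the sequence is periodic with period 16.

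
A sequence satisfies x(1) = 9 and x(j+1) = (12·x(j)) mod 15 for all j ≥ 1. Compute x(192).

12

Listing terms: x(1) = 9, x(2) = 3, x(3) = 6, x(4) = 12, x(5) = 9.
The sequence repeats with period 4.
So x(192) = x(1 + ((192-1) mod 4)) = x(4) = 12.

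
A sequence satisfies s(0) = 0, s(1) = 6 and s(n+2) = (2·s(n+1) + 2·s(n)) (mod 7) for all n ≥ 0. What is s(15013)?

3

s(0) = 0, s(1) = 6, s(2) = 5, s(3) = 1, s(4) = 5, s(5) = 5, s(6) = 6, s(7) = 1, s(8) = 0, s(9) = 2, s(10) = 4, s(11) = 5, s(12) = 4, s(13) = 4, s(14) = 2, s(15) = 5, s(16) = 0, s(17) = 3, s(18) = 6, s(19) = 4, s(20) = 6, s(21) = 6, s(22) = 3, s(23) = 4, s(24) = 0, s(25) = 1, s(26) = 2, s(27) = 6, s(28) = 2, s(29) = 2, s(30) = 1, s(31) = 6, s(32) = 0, s(33) = 5, s(34) = 3, s(35) = 2, s(36) = 3, s(37) = 3, s(38) = 5, s(39) = 2, s(40) = 0, s(41) = 4, s(42) = 1, s(43) = 3, s(44) = 1, s(45) = 1, s(46) = 4, s(47) = 3, s(48) = 0, s(49) = 6.
Since (s(48), s(49)) = (s(0), s(1)) = (0, 6) (two consecutive terms determine the rest), the sequence is periodic with period 48.
(15013 - 0) mod 48 = 37, so s(15013) = s(37) = 3.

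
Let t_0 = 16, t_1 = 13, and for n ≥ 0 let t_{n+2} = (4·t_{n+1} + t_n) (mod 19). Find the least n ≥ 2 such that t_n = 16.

t_0 = 16; t_1 = 13; t_2 = 11; t_3 = 0; t_4 = 11; t_5 = 6; t_6 = 16; t_7 = 13.
The sequence repeats with period 6.
The value 16 next appears (with n ≥ 2) at t_6.

6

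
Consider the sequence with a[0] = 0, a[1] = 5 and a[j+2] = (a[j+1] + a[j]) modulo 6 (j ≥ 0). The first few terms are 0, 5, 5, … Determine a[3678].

4

We have a[0] = 0; a[1] = 5; a[2] = 5; a[3] = 4; a[4] = 3; a[5] = 1; a[6] = 4; a[7] = 5; a[8] = 3; a[9] = 2; a[10] = 5; a[11] = 1; a[12] = 0; a[13] = 1; a[14] = 1; a[15] = 2; a[16] = 3; a[17] = 5; a[18] = 2; a[19] = 1; a[20] = 3; a[21] = 4; a[22] = 1; a[23] = 5; a[24] = 0; a[25] = 5.
The sequence repeats with period 24.
(3678 - 0) mod 24 = 6, so a[3678] = a[6] = 4.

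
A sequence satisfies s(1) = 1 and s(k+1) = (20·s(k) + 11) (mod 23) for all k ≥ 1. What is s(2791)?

We have s(1) = 1; s(2) = 8; s(3) = 10; s(4) = 4; s(5) = 22; s(6) = 14; s(7) = 15; s(8) = 12; s(9) = 21; s(10) = 17; s(11) = 6; s(12) = 16; s(13) = 9; s(14) = 7; s(15) = 13; s(16) = 18; s(17) = 3; s(18) = 2; s(19) = 5; s(20) = 19; s(21) = 0; s(22) = 11; s(23) = 1.
Since s(23) = s(1) = 1, the sequence is periodic with period 22.
(2791 - 1) mod 22 = 18, so s(2791) = s(19) = 5.

5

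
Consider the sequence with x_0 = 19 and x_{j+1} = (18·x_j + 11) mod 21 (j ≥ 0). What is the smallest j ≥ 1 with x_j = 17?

Computing terms: x_0 = 19,  x_1 = 17,  x_2 = 2,  x_3 = 5,  x_4 = 17.
Since x_4 = x_1 = 17, the sequence is eventually periodic: after a pre-period of length 1 it cycles with period 3.
The value 17 first appears (with j ≥ 1) at x_1.

1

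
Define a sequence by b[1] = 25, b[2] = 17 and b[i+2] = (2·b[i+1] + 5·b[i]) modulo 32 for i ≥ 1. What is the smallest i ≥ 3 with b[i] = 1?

We have b[1] = 25, b[2] = 17, b[3] = 31, b[4] = 19, b[5] = 1, b[6] = 1, b[7] = 7, b[8] = 19, b[9] = 9, b[10] = 17, b[11] = 15, b[12] = 19, b[13] = 17, b[14] = 1, b[15] = 23, b[16] = 19, b[17] = 25, b[18] = 17.
The sequence repeats with period 16.
The value 1 first appears (with i ≥ 3) at b[5].

5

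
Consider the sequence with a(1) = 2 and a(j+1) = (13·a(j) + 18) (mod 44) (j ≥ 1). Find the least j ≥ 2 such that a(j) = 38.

We have a(1) = 2,  a(2) = 0,  a(3) = 18,  a(4) = 32,  a(5) = 38,  a(6) = 28,  a(7) = 30,  a(8) = 12,  a(9) = 42,  a(10) = 36,  a(11) = 2.
The sequence repeats with period 10.
The value 38 first appears (with j ≥ 2) at a(5).

5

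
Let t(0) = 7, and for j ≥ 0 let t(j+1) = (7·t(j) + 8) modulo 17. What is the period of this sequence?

Computing terms: t(0) = 7; t(1) = 6; t(2) = 16; t(3) = 1; t(4) = 15; t(5) = 11; t(6) = 0; t(7) = 8; t(8) = 13; t(9) = 14; t(10) = 4; t(11) = 2; t(12) = 5; t(13) = 9; t(14) = 3; t(15) = 12; t(16) = 7.
The sequence repeats with period 16.

16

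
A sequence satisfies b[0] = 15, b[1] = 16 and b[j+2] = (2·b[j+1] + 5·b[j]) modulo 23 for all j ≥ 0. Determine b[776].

Listing terms: b[0] = 15, b[1] = 16, b[2] = 15, b[3] = 18, b[4] = 19, b[5] = 13, b[6] = 6, b[7] = 8, b[8] = 0, b[9] = 17, b[10] = 11, b[11] = 15, b[12] = 16.
The sequence repeats with period 11.
So b[776] = b[0 + ((776-0) mod 11)] = b[6] = 6.

6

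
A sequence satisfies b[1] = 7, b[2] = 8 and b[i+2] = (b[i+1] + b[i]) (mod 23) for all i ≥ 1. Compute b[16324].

0

b[1] = 7, b[2] = 8, b[3] = 15, b[4] = 0, b[5] = 15, b[6] = 15, b[7] = 7, b[8] = 22, b[9] = 6, b[10] = 5, b[11] = 11, b[12] = 16, b[13] = 4, b[14] = 20, b[15] = 1, b[16] = 21, b[17] = 22, b[18] = 20, b[19] = 19, b[20] = 16, b[21] = 12, b[22] = 5, b[23] = 17, b[24] = 22, b[25] = 16, b[26] = 15, b[27] = 8, b[28] = 0, b[29] = 8, b[30] = 8, b[31] = 16, b[32] = 1, b[33] = 17, b[34] = 18, b[35] = 12, b[36] = 7, b[37] = 19, b[38] = 3, b[39] = 22, b[40] = 2, b[41] = 1, b[42] = 3, b[43] = 4, b[44] = 7, b[45] = 11, b[46] = 18, b[47] = 6, b[48] = 1, b[49] = 7, b[50] = 8.
The sequence repeats with period 48.
(16324 - 1) mod 48 = 3, so b[16324] = b[4] = 0.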